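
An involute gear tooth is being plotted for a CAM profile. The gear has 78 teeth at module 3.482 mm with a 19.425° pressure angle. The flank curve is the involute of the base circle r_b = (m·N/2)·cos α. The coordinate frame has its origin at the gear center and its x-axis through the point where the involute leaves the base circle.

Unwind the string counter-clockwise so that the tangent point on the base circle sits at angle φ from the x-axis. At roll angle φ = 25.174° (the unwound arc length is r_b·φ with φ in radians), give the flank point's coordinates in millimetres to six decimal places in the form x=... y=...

pitch radius r_p = m·N/2 = 3.482·78/2 = 135.798000
base radius r_b = r_p·cos α = 135.798000·cos 19.425° = 128.068057
roll angle φ = 25.174° = 0.43936919 rad
x = r_b·(cos φ + φ·sin φ) = 128.068057·(0.90502017 + 0.43936919·0.42536865) = 139.839310
y = r_b·(sin φ − φ·cos φ) = 128.068057·(0.42536865 − 0.43936919·0.90502017) = 3.551414

x=139.839310 y=3.551414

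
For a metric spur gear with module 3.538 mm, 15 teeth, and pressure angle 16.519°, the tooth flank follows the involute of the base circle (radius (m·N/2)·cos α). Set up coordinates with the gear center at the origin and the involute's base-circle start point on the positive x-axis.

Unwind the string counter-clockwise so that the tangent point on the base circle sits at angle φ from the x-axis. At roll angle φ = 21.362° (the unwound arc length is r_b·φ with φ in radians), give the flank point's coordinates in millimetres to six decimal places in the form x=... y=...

pitch radius r_p = m·N/2 = 3.538·15/2 = 26.535000
base radius r_b = r_p·cos α = 26.535000·cos 16.519° = 25.439781
roll angle φ = 21.362° = 0.37283723 rad
x = r_b·(cos φ + φ·sin φ) = 25.439781·(0.93129761 + 0.37283723·0.36425920) = 27.146969
y = r_b·(sin φ − φ·cos φ) = 25.439781·(0.36425920 − 0.37283723·0.93129761) = 0.433412

x=27.146969 y=0.433412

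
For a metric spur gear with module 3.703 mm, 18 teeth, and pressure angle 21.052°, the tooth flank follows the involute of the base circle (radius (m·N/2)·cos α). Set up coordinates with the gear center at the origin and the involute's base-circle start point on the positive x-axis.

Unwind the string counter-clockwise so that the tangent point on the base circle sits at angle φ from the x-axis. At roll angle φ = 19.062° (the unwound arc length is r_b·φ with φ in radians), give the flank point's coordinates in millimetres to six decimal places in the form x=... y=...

pitch radius r_p = m·N/2 = 3.703·18/2 = 33.327000
base radius r_b = r_p·cos α = 33.327000·cos 21.052° = 31.102583
roll angle φ = 19.062° = 0.33269466 rad
x = r_b·(cos φ + φ·sin φ) = 31.102583·(0.94516572 + 0.33269466·0.32659111) = 32.776550
y = r_b·(sin φ − φ·cos φ) = 31.102583·(0.32659111 − 0.33269466·0.94516572) = 0.377570

x=32.776550 y=0.377570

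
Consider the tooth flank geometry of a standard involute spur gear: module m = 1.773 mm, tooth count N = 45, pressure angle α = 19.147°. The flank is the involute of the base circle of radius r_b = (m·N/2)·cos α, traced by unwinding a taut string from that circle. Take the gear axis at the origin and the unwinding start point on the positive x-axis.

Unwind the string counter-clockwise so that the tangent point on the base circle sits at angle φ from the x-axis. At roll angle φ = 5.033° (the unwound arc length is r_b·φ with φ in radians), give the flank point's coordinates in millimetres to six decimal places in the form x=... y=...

pitch radius r_p = m·N/2 = 1.773·45/2 = 39.892500
base radius r_b = r_p·cos α = 39.892500·cos 19.147° = 37.685654
roll angle φ = 5.033° = 0.08784242 rad
x = r_b·(cos φ + φ·sin φ) = 37.685654·(0.99614433 + 0.08784242·0.08772950) = 37.830770
y = r_b·(sin φ − φ·cos φ) = 37.685654·(0.08772950 − 0.08784242·0.99614433) = 0.008508

x=37.830770 y=0.008508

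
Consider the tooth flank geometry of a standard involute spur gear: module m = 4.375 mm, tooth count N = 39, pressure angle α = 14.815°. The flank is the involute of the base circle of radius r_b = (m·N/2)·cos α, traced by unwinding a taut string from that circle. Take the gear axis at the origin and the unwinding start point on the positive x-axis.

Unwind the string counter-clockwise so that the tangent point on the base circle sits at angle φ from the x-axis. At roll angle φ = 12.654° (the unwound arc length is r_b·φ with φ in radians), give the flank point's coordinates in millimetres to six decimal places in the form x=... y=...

x=84.463405 y=0.294716

pitch radius r_p = m·N/2 = 4.375·39/2 = 85.312500
base radius r_b = r_p·cos α = 85.312500·cos 14.815° = 82.476412
roll angle φ = 12.654° = 0.22085396 rad
x = r_b·(cos φ + φ·sin φ) = 82.476412·(0.97571073 + 0.22085396·0.21906292) = 84.463405
y = r_b·(sin φ − φ·cos φ) = 82.476412·(0.21906292 − 0.22085396·0.97571073) = 0.294716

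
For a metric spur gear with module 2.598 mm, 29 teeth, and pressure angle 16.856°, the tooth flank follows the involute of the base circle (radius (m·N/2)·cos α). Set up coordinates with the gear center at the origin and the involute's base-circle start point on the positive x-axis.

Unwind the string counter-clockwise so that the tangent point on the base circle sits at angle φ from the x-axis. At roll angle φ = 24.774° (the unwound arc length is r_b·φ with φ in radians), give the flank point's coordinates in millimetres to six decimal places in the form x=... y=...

x=39.266807 y=0.953440

pitch radius r_p = m·N/2 = 2.598·29/2 = 37.671000
base radius r_b = r_p·cos α = 37.671000·cos 16.856° = 36.052524
roll angle φ = 24.774° = 0.43238787 rad
x = r_b·(cos φ + φ·sin φ) = 36.052524·(0.90796773 + 0.43238787·0.41904010) = 39.266807
y = r_b·(sin φ − φ·cos φ) = 36.052524·(0.41904010 − 0.43238787·0.90796773) = 0.953440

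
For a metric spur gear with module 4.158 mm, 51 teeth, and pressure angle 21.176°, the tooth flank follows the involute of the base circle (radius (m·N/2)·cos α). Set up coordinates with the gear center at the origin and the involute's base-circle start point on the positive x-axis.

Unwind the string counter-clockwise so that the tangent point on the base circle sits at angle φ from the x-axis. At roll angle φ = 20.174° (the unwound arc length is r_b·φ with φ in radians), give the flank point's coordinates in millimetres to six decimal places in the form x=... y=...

pitch radius r_p = m·N/2 = 4.158·51/2 = 106.029000
base radius r_b = r_p·cos α = 106.029000·cos 21.176° = 98.869413
roll angle φ = 20.174° = 0.35210272 rad
x = r_b·(cos φ + φ·sin φ) = 98.869413·(0.93864962 + 0.35210272·0.34487229) = 104.809496
y = r_b·(sin φ − φ·cos φ) = 98.869413·(0.34487229 − 0.35210272·0.93864962) = 1.420872

x=104.809496 y=1.420872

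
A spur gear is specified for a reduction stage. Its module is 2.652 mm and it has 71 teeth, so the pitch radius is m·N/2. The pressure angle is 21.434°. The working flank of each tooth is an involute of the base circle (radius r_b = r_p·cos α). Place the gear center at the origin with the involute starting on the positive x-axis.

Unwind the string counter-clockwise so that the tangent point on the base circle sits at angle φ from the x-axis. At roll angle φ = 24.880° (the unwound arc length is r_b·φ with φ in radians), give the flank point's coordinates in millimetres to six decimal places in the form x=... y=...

pitch radius r_p = m·N/2 = 2.652·71/2 = 94.146000
base radius r_b = r_p·cos α = 94.146000·cos 21.434° = 87.634781
roll angle φ = 24.880° = 0.43423792 rad
x = r_b·(cos φ + φ·sin φ) = 87.634781·(0.90719093 + 0.43423792·0.42071917) = 95.511670
y = r_b·(sin φ − φ·cos φ) = 87.634781·(0.42071917 − 0.43423792·0.90719093) = 2.347076

x=95.511670 y=2.347076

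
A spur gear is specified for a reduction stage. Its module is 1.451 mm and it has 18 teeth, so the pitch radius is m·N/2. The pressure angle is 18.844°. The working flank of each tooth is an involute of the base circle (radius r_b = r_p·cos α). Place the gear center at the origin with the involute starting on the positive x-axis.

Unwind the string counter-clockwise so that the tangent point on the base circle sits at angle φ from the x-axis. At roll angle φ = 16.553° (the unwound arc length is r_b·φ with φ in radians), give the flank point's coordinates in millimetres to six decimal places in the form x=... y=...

pitch radius r_p = m·N/2 = 1.451·18/2 = 13.059000
base radius r_b = r_p·cos α = 13.059000·cos 18.844° = 12.359057
roll angle φ = 16.553° = 0.28890435 rad
x = r_b·(cos φ + φ·sin φ) = 12.359057·(0.95855660 + 0.28890435·0.28490215) = 12.864123
y = r_b·(sin φ − φ·cos φ) = 12.359057·(0.28490215 − 0.28890435·0.95855660) = 0.098514

x=12.864123 y=0.098514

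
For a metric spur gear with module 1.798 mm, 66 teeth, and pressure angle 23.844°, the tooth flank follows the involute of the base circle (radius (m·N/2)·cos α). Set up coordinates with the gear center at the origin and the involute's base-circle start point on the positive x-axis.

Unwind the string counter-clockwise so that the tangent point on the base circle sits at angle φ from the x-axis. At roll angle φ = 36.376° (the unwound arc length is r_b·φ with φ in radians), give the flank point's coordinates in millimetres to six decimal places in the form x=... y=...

x=64.129475 y=4.445358

pitch radius r_p = m·N/2 = 1.798·66/2 = 59.334000
base radius r_b = r_p·cos α = 59.334000·cos 23.844° = 54.269813
roll angle φ = 36.376° = 0.63488097 rad
x = r_b·(cos φ + φ·sin φ) = 54.269813·(0.80514230 + 0.63488097·0.59308168) = 64.129475
y = r_b·(sin φ − φ·cos φ) = 54.269813·(0.59308168 − 0.63488097·0.80514230) = 4.445358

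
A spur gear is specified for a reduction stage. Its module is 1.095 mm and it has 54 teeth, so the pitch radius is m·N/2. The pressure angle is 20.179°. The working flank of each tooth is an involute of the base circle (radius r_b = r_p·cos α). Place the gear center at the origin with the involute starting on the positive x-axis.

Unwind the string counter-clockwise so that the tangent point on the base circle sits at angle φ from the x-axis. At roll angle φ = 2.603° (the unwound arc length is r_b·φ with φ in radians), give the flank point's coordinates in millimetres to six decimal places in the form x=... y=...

x=27.778909 y=0.000867

pitch radius r_p = m·N/2 = 1.095·54/2 = 29.565000
base radius r_b = r_p·cos α = 29.565000·cos 20.179° = 27.750286
roll angle φ = 2.603° = 0.04543092 rad
x = r_b·(cos φ + φ·sin φ) = 27.750286·(0.99896819 + 0.04543092·0.04541529) = 27.778909
y = r_b·(sin φ − φ·cos φ) = 27.750286·(0.04541529 − 0.04543092·0.99896819) = 0.000867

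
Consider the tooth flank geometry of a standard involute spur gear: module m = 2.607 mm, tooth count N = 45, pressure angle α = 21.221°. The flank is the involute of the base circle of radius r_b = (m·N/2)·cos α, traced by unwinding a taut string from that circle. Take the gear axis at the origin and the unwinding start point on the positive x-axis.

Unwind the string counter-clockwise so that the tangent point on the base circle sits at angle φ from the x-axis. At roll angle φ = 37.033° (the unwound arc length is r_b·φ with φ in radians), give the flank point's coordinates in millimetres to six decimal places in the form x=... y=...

pitch radius r_p = m·N/2 = 2.607·45/2 = 58.657500
base radius r_b = r_p·cos α = 58.657500·cos 21.221° = 54.680005
roll angle φ = 37.033° = 0.64634778 rad
x = r_b·(cos φ + φ·sin φ) = 54.680005·(0.79828876 + 0.64634778·0.60227490) = 64.936214
y = r_b·(sin φ − φ·cos φ) = 54.680005·(0.60227490 − 0.64634778·0.79828876) = 4.719034

x=64.936214 y=4.719034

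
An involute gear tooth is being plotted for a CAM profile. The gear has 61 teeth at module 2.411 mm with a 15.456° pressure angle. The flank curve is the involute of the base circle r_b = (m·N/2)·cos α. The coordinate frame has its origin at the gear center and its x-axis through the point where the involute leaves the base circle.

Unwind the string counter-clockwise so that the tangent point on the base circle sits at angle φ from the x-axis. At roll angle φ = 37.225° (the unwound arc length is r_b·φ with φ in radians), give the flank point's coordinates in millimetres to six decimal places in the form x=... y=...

pitch radius r_p = m·N/2 = 2.411·61/2 = 73.535500
base radius r_b = r_p·cos α = 73.535500·cos 15.456° = 70.876118
roll angle φ = 37.225° = 0.64969881 rad
x = r_b·(cos φ + φ·sin φ) = 70.876118·(0.79626604 + 0.64969881·0.60494661) = 84.292905
y = r_b·(sin φ − φ·cos φ) = 70.876118·(0.60494661 − 0.64969881·0.79626604) = 6.209705

x=84.292905 y=6.209705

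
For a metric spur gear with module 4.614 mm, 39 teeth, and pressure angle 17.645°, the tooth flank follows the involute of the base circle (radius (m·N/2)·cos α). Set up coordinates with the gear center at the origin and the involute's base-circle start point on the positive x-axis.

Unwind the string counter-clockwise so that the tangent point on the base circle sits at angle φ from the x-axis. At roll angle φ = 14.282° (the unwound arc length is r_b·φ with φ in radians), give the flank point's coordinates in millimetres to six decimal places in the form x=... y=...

x=88.362503 y=0.439907

pitch radius r_p = m·N/2 = 4.614·39/2 = 89.973000
base radius r_b = r_p·cos α = 89.973000·cos 17.645° = 85.740031
roll angle φ = 14.282° = 0.24926792 rad
x = r_b·(cos φ + φ·sin φ) = 85.740031·(0.96909328 + 0.24926792·0.24669458) = 88.362503
y = r_b·(sin φ − φ·cos φ) = 85.740031·(0.24669458 − 0.24926792·0.96909328) = 0.439907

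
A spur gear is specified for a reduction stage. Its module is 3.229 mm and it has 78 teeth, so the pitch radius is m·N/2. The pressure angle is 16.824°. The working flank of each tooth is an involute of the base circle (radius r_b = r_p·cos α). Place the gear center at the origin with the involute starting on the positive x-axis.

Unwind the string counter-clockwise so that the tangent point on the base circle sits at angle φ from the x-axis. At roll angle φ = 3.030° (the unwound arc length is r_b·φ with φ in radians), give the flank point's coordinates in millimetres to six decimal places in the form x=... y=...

pitch radius r_p = m·N/2 = 3.229·78/2 = 125.931000
base radius r_b = r_p·cos α = 125.931000·cos 16.824° = 120.540945
roll angle φ = 3.030° = 0.05288348 rad
x = r_b·(cos φ + φ·sin φ) = 120.540945·(0.99860199 + 0.05288348·0.05285883) = 120.709383
y = r_b·(sin φ − φ·cos φ) = 120.540945·(0.05285883 − 0.05288348·0.99860199) = 0.005941

x=120.709383 y=0.005941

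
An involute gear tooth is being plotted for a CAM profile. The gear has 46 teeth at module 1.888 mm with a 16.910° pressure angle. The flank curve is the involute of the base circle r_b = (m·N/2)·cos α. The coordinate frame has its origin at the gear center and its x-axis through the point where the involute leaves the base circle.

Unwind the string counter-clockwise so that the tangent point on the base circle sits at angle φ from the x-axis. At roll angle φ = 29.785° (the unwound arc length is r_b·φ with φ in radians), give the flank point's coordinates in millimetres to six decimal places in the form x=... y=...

x=46.786622 y=1.893458

pitch radius r_p = m·N/2 = 1.888·46/2 = 43.424000
base radius r_b = r_p·cos α = 43.424000·cos 16.910° = 41.546469
roll angle φ = 29.785° = 0.51984632 rad
x = r_b·(cos φ + φ·sin φ) = 41.546469·(0.86789553 + 0.51984632·0.49674676) = 46.786622
y = r_b·(sin φ − φ·cos φ) = 41.546469·(0.49674676 − 0.51984632·0.86789553) = 1.893458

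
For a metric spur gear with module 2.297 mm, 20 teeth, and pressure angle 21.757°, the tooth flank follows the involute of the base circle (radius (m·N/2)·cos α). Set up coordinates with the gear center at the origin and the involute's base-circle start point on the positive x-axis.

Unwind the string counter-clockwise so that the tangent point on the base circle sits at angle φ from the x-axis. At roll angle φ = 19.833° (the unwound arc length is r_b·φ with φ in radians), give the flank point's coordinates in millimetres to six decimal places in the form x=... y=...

pitch radius r_p = m·N/2 = 2.297·20/2 = 22.970000
base radius r_b = r_p·cos α = 22.970000·cos 21.757° = 21.333715
roll angle φ = 19.833° = 0.34615115 rad
x = r_b·(cos φ + φ·sin φ) = 21.333715·(0.94068551 + 0.34615115·0.33927977) = 22.573793
y = r_b·(sin φ − φ·cos φ) = 21.333715·(0.33927977 − 0.34615115·0.94068551) = 0.291427

x=22.573793 y=0.291427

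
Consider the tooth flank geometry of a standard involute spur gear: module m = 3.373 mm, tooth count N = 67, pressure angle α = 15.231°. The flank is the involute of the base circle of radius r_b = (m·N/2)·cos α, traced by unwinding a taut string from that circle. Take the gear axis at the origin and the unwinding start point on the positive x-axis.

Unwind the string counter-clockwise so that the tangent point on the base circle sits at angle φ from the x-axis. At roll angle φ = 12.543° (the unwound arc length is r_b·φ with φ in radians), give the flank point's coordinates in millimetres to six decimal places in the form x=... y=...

x=111.607778 y=0.379459

pitch radius r_p = m·N/2 = 3.373·67/2 = 112.995500
base radius r_b = r_p·cos α = 112.995500·cos 15.231° = 109.026476
roll angle φ = 12.543° = 0.21891665 rad
x = r_b·(cos φ + φ·sin φ) = 109.026476·(0.97613330 + 0.21891665·0.21717225) = 111.607778
y = r_b·(sin φ − φ·cos φ) = 109.026476·(0.21717225 − 0.21891665·0.97613330) = 0.379459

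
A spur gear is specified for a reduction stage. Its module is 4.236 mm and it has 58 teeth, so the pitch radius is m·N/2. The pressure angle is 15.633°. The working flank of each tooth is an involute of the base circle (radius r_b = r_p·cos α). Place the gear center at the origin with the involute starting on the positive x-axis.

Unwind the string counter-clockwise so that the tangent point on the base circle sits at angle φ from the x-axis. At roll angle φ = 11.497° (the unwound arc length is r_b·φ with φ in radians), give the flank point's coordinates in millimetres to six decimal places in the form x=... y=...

pitch radius r_p = m·N/2 = 4.236·58/2 = 122.844000
base radius r_b = r_p·cos α = 122.844000·cos 15.633° = 118.299696
roll angle φ = 11.497° = 0.20066050 rad
x = r_b·(cos φ + φ·sin φ) = 118.299696·(0.97993514 + 0.20066050·0.19931663) = 120.657423
y = r_b·(sin φ − φ·cos φ) = 118.299696·(0.19931663 − 0.20066050·0.97993514) = 0.317321

x=120.657423 y=0.317321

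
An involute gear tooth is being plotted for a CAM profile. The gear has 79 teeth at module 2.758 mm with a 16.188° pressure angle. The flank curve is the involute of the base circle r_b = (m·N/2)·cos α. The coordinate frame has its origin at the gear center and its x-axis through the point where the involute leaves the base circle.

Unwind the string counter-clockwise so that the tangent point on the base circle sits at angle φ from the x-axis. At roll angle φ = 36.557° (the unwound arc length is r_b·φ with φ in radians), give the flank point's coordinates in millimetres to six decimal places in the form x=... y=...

pitch radius r_p = m·N/2 = 2.758·79/2 = 108.941000
base radius r_b = r_p·cos α = 108.941000·cos 16.188° = 104.621718
roll angle φ = 36.557° = 0.63804001 rad
x = r_b·(cos φ + φ·sin φ) = 104.621718·(0.80326471 + 0.63804001·0.59562220) = 123.798409
y = r_b·(sin φ − φ·cos φ) = 104.621718·(0.59562220 − 0.63804001·0.80326471) = 8.694815

x=123.798409 y=8.694815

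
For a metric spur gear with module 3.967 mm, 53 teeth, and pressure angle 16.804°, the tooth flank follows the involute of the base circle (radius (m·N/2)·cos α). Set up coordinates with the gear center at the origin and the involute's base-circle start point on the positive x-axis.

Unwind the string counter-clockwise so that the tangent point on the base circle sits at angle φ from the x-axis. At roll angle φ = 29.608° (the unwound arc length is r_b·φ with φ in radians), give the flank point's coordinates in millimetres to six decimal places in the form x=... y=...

pitch radius r_p = m·N/2 = 3.967·53/2 = 105.125500
base radius r_b = r_p·cos α = 105.125500·cos 16.804° = 100.636569
roll angle φ = 29.608° = 0.51675708 rad
x = r_b·(cos φ + φ·sin φ) = 100.636569·(0.86942595 + 0.51675708·0.49406327) = 113.189638
y = r_b·(sin φ − φ·cos φ) = 100.636569·(0.49406327 − 0.51675708·0.86942595) = 4.506631

x=113.189638 y=4.506631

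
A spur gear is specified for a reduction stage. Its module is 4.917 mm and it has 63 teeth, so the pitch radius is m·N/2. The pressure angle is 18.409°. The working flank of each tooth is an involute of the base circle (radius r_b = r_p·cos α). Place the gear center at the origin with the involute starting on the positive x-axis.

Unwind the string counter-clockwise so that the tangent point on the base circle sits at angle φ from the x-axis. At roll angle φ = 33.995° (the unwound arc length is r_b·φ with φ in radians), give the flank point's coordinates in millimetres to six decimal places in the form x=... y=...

x=170.594413 y=9.876138

pitch radius r_p = m·N/2 = 4.917·63/2 = 154.885500
base radius r_b = r_p·cos α = 154.885500·cos 18.409° = 146.959454
roll angle φ = 33.995° = 0.59332468 rad
x = r_b·(cos φ + φ·sin φ) = 146.959454·(0.82908637 + 0.59332468·0.55912055) = 170.594413
y = r_b·(sin φ − φ·cos φ) = 146.959454·(0.55912055 − 0.59332468·0.82908637) = 9.876138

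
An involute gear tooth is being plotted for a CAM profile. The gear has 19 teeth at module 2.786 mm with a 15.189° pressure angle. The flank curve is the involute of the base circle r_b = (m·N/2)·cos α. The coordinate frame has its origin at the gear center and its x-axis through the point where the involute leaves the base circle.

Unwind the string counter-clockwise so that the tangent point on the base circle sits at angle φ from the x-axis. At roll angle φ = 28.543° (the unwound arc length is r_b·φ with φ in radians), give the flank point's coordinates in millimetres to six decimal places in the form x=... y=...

x=28.517940 y=1.026728

pitch radius r_p = m·N/2 = 2.786·19/2 = 26.467000
base radius r_b = r_p·cos α = 26.467000·cos 15.189° = 25.542423
roll angle φ = 28.543° = 0.49816933 rad
x = r_b·(cos φ + φ·sin φ) = 25.542423·(0.87845876 + 0.49816933·0.47781817) = 28.517940
y = r_b·(sin φ − φ·cos φ) = 25.542423·(0.47781817 − 0.49816933·0.87845876) = 1.026728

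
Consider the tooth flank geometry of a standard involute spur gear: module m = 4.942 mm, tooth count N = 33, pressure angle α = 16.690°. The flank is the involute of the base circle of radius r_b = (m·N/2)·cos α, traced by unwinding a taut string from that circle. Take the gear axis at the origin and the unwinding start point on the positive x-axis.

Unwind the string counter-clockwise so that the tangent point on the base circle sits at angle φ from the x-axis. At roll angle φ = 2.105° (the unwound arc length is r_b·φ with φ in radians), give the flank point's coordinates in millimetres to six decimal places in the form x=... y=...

pitch radius r_p = m·N/2 = 4.942·33/2 = 81.543000
base radius r_b = r_p·cos α = 81.543000·cos 16.690° = 78.107808
roll angle φ = 2.105° = 0.03673918 rad
x = r_b·(cos φ + φ·sin φ) = 78.107808·(0.99932519 + 0.03673918·0.03673092) = 78.160504
y = r_b·(sin φ − φ·cos φ) = 78.107808·(0.03673092 − 0.03673918·0.99932519) = 0.001291

x=78.160504 y=0.001291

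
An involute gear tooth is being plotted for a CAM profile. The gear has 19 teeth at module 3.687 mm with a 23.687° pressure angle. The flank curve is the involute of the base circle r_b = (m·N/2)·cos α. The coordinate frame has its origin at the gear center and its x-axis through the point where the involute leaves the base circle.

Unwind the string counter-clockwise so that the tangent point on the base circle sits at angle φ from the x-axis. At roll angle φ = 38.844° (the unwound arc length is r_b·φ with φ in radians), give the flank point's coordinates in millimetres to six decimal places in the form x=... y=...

pitch radius r_p = m·N/2 = 3.687·19/2 = 35.026500
base radius r_b = r_p·cos α = 35.026500·cos 23.687° = 32.075649
roll angle φ = 38.844° = 0.67795569 rad
x = r_b·(cos φ + φ·sin φ) = 32.075649·(0.77885654 + 0.67795569·0.62720212) = 38.621384
y = r_b·(sin φ − φ·cos φ) = 32.075649·(0.62720212 − 0.67795569·0.77885654) = 3.181003

x=38.621384 y=3.181003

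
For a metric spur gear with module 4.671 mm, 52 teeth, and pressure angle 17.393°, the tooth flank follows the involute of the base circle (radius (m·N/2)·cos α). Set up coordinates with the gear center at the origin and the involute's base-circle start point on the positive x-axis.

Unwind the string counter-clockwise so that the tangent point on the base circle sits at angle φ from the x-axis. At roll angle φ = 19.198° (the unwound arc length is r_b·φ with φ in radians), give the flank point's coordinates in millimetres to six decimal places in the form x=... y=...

pitch radius r_p = m·N/2 = 4.671·52/2 = 121.446000
base radius r_b = r_p·cos α = 121.446000·cos 17.393° = 115.893107
roll angle φ = 19.198° = 0.33506831 rad
x = r_b·(cos φ + φ·sin φ) = 115.893107·(0.94438785 + 0.33506831·0.32883368) = 122.217347
y = r_b·(sin φ − φ·cos φ) = 115.893107·(0.32883368 − 0.33506831·0.94438785) = 1.436987

x=122.217347 y=1.436987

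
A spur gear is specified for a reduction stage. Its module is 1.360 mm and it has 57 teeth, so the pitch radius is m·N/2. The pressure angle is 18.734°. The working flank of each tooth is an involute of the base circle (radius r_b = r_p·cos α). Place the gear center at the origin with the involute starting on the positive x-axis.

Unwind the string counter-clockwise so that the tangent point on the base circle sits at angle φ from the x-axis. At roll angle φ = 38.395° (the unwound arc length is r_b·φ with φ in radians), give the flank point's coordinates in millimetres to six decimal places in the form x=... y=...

pitch radius r_p = m·N/2 = 1.360·57/2 = 38.760000
base radius r_b = r_p·cos α = 38.760000·cos 18.734° = 36.706490
roll angle φ = 38.395° = 0.67011917 rad
x = r_b·(cos φ + φ·sin φ) = 36.706490·(0.78374766 + 0.67011917·0.62107939) = 44.045764
y = r_b·(sin φ − φ·cos φ) = 36.706490·(0.62107939 − 0.67011917·0.78374766) = 3.519237

x=44.045764 y=3.519237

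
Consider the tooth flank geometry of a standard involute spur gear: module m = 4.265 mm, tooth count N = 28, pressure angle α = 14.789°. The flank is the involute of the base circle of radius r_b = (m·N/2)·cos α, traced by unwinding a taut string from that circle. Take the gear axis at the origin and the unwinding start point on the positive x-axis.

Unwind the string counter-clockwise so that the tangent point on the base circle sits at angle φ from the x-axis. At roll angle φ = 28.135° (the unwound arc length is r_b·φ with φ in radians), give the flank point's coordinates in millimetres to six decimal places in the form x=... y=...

pitch radius r_p = m·N/2 = 4.265·28/2 = 59.710000
base radius r_b = r_p·cos α = 59.710000·cos 14.789° = 57.731952
roll angle φ = 28.135° = 0.49104839 rad
x = r_b·(cos φ + φ·sin φ) = 57.731952·(0.88183898 + 0.49104839·0.47155065) = 64.278360
y = r_b·(sin φ − φ·cos φ) = 57.731952·(0.47155065 − 0.49104839·0.88183898) = 2.224126

x=64.278360 y=2.224126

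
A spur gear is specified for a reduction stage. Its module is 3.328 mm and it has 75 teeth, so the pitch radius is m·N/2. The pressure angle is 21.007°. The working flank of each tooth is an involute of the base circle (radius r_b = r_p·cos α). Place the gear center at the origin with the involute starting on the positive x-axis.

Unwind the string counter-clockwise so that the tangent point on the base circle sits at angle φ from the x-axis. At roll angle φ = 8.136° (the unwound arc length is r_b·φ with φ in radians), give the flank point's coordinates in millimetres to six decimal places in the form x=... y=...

x=117.674065 y=0.110972

pitch radius r_p = m·N/2 = 3.328·75/2 = 124.800000
base radius r_b = r_p·cos α = 124.800000·cos 21.007° = 116.505372
roll angle φ = 8.136° = 0.14199999 rad
x = r_b·(cos φ + φ·sin φ) = 116.505372·(0.98993493 + 0.14199999·0.14152325) = 117.674065
y = r_b·(sin φ − φ·cos φ) = 116.505372·(0.14152325 − 0.14199999·0.98993493) = 0.110972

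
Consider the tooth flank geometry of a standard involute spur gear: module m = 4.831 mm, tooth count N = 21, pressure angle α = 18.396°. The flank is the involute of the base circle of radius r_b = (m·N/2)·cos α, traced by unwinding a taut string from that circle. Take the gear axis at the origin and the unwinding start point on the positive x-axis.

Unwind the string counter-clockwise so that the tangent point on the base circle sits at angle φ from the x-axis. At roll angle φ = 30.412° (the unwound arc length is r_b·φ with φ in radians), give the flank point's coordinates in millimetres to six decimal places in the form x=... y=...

x=54.443654 y=2.332418

pitch radius r_p = m·N/2 = 4.831·21/2 = 50.725500
base radius r_b = r_p·cos α = 50.725500·cos 18.396° = 48.133328
roll angle φ = 30.412° = 0.53078953 rad
x = r_b·(cos φ + φ·sin φ) = 48.133328·(0.86240767 + 0.53078953·0.50621440) = 54.443654
y = r_b·(sin φ − φ·cos φ) = 48.133328·(0.50621440 − 0.53078953·0.86240767) = 2.332418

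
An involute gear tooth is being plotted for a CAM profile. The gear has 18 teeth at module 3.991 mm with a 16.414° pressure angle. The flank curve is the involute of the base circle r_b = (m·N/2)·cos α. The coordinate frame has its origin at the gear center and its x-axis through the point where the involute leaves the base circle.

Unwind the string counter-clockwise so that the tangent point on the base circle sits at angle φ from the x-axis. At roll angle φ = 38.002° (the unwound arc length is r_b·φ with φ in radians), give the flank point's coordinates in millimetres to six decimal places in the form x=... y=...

pitch radius r_p = m·N/2 = 3.991·18/2 = 35.919000
base radius r_b = r_p·cos α = 35.919000·cos 16.414° = 34.455120
roll angle φ = 38.002° = 0.66326002 rad
x = r_b·(cos φ + φ·sin φ) = 34.455120·(0.78798926 + 0.66326002·0.61568898) = 41.220422
y = r_b·(sin φ − φ·cos φ) = 34.455120·(0.61568898 − 0.66326002·0.78798926) = 3.205953

x=41.220422 y=3.205953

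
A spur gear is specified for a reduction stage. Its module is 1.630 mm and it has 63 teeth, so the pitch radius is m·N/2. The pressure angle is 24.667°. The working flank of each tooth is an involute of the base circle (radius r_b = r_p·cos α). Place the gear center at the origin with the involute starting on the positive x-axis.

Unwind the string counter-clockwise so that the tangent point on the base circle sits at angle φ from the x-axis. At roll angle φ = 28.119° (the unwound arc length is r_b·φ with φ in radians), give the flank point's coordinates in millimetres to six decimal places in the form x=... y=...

x=51.944952 y=1.794552

pitch radius r_p = m·N/2 = 1.630·63/2 = 51.345000
base radius r_b = r_p·cos α = 51.345000·cos 24.667° = 46.659702
roll angle φ = 28.119° = 0.49076913 rad
x = r_b·(cos φ + φ·sin φ) = 46.659702·(0.88197062 + 0.49076913·0.47130438) = 51.944952
y = r_b·(sin φ − φ·cos φ) = 46.659702·(0.47130438 − 0.49076913·0.88197062) = 1.794552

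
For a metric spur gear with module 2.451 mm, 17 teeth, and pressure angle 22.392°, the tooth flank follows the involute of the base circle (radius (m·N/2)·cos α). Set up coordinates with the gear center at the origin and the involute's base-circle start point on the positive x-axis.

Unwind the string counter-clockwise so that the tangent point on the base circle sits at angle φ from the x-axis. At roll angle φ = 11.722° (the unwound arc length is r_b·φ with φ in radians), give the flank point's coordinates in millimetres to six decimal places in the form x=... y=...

x=19.661558 y=0.054754

pitch radius r_p = m·N/2 = 2.451·17/2 = 20.833500
base radius r_b = r_p·cos α = 20.833500·cos 22.392° = 19.262638
roll angle φ = 11.722° = 0.20458749 rad
x = r_b·(cos φ + φ·sin φ) = 19.262638·(0.97914487 + 0.20458749·0.20316327) = 19.661558
y = r_b·(sin φ − φ·cos φ) = 19.262638·(0.20316327 − 0.20458749·0.97914487) = 0.054754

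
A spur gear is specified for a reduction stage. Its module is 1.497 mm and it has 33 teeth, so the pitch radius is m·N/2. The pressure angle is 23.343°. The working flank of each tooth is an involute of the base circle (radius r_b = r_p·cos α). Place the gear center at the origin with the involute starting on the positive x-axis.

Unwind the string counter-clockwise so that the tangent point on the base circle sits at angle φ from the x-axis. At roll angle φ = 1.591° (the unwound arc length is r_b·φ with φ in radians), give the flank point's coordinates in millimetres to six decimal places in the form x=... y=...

x=22.687488 y=0.000162

pitch radius r_p = m·N/2 = 1.497·33/2 = 24.700500
base radius r_b = r_p·cos α = 24.700500·cos 23.343° = 22.678746
roll angle φ = 1.591° = 0.02776819 rad
x = r_b·(cos φ + φ·sin φ) = 22.678746·(0.99961449 + 0.02776819·0.02776462) = 22.687488
y = r_b·(sin φ − φ·cos φ) = 22.678746·(0.02776462 − 0.02776819·0.99961449) = 0.000162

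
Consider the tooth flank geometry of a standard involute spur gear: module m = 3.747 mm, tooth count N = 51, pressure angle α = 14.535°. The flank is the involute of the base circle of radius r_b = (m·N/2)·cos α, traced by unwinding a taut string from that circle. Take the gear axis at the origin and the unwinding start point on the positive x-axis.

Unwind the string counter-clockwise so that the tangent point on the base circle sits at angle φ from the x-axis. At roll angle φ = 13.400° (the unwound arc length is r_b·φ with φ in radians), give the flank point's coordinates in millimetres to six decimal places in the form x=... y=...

pitch radius r_p = m·N/2 = 3.747·51/2 = 95.548500
base radius r_b = r_p·cos α = 95.548500·cos 14.535° = 92.490424
roll angle φ = 13.400° = 0.23387412 rad
x = r_b·(cos φ + φ·sin φ) = 92.490424·(0.97277588 + 0.23387412·0.23174790) = 94.985419
y = r_b·(sin φ − φ·cos φ) = 92.490424·(0.23174790 − 0.23387412·0.97277588) = 0.392234

x=94.985419 y=0.392234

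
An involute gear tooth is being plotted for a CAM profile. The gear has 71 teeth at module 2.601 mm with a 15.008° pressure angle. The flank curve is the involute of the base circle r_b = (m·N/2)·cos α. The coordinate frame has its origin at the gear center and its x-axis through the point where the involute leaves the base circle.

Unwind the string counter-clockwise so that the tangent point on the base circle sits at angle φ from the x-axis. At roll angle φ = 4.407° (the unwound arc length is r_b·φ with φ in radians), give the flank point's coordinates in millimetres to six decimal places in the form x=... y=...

pitch radius r_p = m·N/2 = 2.601·71/2 = 92.335500
base radius r_b = r_p·cos α = 92.335500·cos 15.008° = 89.185906
roll angle φ = 4.407° = 0.07691666 rad
x = r_b·(cos φ + φ·sin φ) = 89.185906·(0.99704337 + 0.07691666·0.07684084) = 89.449336
y = r_b·(sin φ − φ·cos φ) = 89.185906·(0.07684084 − 0.07691666·0.99704337) = 0.013520

x=89.449336 y=0.013520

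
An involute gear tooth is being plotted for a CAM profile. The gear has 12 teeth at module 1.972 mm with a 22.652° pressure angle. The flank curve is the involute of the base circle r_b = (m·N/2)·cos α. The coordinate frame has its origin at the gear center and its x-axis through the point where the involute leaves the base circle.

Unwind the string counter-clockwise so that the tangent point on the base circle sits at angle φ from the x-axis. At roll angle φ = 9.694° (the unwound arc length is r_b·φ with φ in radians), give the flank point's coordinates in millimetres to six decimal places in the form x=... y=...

x=11.074463 y=0.017578

pitch radius r_p = m·N/2 = 1.972·12/2 = 11.832000
base radius r_b = r_p·cos α = 11.832000·cos 22.652° = 10.919292
roll angle φ = 9.694° = 0.16919222 rad
x = r_b·(cos φ + φ·sin φ) = 10.919292·(0.98572111 + 0.16919222·0.16838616) = 11.074463
y = r_b·(sin φ − φ·cos φ) = 10.919292·(0.16838616 − 0.16919222·0.98572111) = 0.017578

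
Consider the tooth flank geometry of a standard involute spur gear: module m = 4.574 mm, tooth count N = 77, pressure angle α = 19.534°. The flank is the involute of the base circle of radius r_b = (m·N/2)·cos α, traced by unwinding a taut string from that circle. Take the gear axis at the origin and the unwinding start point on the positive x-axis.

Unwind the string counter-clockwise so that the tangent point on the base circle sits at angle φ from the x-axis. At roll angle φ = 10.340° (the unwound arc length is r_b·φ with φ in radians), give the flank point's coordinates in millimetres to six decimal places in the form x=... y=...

x=168.643923 y=0.324093

pitch radius r_p = m·N/2 = 4.574·77/2 = 176.099000
base radius r_b = r_p·cos α = 176.099000·cos 19.534° = 165.963312
roll angle φ = 10.340° = 0.18046704 rad
x = r_b·(cos φ + φ·sin φ) = 165.963312·(0.98375997 + 0.18046704·0.17948905) = 168.643923
y = r_b·(sin φ − φ·cos φ) = 165.963312·(0.17948905 − 0.18046704·0.98375997) = 0.324093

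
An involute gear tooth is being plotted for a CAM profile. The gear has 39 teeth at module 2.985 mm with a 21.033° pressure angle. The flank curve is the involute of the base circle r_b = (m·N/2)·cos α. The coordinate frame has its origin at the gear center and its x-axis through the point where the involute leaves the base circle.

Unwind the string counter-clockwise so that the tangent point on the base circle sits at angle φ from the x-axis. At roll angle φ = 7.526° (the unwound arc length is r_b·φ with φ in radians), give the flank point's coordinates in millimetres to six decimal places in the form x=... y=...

x=54.796032 y=0.040972

pitch radius r_p = m·N/2 = 2.985·39/2 = 58.207500
base radius r_b = r_p·cos α = 58.207500·cos 21.033° = 54.329359
roll angle φ = 7.526° = 0.13135348 rad
x = r_b·(cos φ + φ·sin φ) = 54.329359·(0.99138553 + 0.13135348·0.13097608) = 54.796032
y = r_b·(sin φ − φ·cos φ) = 54.329359·(0.13097608 − 0.13135348·0.99138553) = 0.040972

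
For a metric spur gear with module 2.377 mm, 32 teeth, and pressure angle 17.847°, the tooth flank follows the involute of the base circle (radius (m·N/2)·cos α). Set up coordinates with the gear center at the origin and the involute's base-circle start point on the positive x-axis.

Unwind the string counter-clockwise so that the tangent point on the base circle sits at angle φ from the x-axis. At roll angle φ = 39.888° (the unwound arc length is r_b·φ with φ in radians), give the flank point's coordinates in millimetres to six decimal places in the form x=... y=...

x=43.939980 y=3.877678

pitch radius r_p = m·N/2 = 2.377·32/2 = 38.032000
base radius r_b = r_p·cos α = 38.032000·cos 17.847° = 36.201836
roll angle φ = 39.888° = 0.69617693 rad
x = r_b·(cos φ + φ·sin φ) = 36.201836·(0.76729948 + 0.69617693·0.64128894) = 43.939980
y = r_b·(sin φ − φ·cos φ) = 36.201836·(0.64128894 − 0.69617693·0.76729948) = 3.877678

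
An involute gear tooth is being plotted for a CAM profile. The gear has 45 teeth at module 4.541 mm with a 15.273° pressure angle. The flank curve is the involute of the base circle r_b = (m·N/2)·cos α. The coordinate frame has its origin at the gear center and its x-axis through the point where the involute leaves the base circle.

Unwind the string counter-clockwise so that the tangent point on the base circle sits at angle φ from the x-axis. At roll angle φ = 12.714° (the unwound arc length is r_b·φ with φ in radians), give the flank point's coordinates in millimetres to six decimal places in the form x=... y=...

x=100.960797 y=0.357220

pitch radius r_p = m·N/2 = 4.541·45/2 = 102.172500
base radius r_b = r_p·cos α = 102.172500·cos 15.273° = 98.563937
roll angle φ = 12.714° = 0.22190116 rad
x = r_b·(cos φ + φ·sin φ) = 98.563937·(0.97548080 + 0.22190116·0.22008457) = 100.960797
y = r_b·(sin φ − φ·cos φ) = 98.563937·(0.22008457 − 0.22190116·0.97548080) = 0.357220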